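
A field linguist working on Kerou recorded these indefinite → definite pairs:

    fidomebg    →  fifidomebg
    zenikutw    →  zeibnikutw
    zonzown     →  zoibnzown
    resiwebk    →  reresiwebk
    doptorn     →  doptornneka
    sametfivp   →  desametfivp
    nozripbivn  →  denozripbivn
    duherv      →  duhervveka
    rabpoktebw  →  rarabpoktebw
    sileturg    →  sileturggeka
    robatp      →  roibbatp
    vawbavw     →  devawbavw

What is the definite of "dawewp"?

daibwewp

vawbavw and rabpoktebw both end in -w yet inflect differently (devawbavw, rarabpoktebw), so the final letter is not what conditions the rule; the second-to-last letter is.
"dawewp" has second-to-last letter 'w'. The one such stem in the data (zonzown → zoibnzown) inserts -ib- after the first vowel (as do robatp, zenikutw), so the same rule applies.
The other patterns: stems whose second-to-last letter is 'v' add the prefix de-; stems whose second-to-last letter is 'b' repeat the first consonant+vowel as a prefix; stems whose second-to-last letter is 'r' double the final consonant and add -eka.
So dawewp → daibwewp.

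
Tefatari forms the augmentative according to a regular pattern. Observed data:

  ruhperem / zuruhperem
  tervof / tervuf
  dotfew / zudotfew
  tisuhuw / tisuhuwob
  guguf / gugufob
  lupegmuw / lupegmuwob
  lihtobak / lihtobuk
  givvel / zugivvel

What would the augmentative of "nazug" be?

nazugob

"nazug" has last vowel 'u'. The stems whose last vowel is 'u' (guguf → gugufob, lupegmuw → lupegmuwob, tisuhuw → tisuhuwob) add -ob.
The other patterns: stems whose last vowel is 'e' add the prefix zu-; stems whose last vowel is 'a' or 'o' change the last vowel to 'u'.
So nazug → nazugob.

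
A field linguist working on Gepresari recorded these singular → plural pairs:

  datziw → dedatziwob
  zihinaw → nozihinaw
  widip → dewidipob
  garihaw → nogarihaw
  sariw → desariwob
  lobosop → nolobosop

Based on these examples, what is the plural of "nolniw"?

denolniwob

"nolniw" has last vowel 'i'. The stems whose last vowel is 'i' (sariw → desariwob, datziw → dedatziwob, widip → dewidipob) add de- … -ob around the stem.
So nolniw → denolniwob.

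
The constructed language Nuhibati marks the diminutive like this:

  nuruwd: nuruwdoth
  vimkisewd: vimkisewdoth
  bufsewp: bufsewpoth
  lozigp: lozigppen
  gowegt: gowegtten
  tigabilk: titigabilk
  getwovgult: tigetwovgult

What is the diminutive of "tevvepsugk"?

tevvepsugkken

bufsewp and lozigp both end in -p yet inflect differently (bufsewpoth, lozigppen), so the final letter is not what conditions the rule; the second-to-last letter is.
"tevvepsugk" has second-to-last letter 'g'. The stems whose second-to-last letter is 'g' (lozigp → lozigppen, gowegt → gowegtten) double the final consonant and add -en.
The other patterns: stems whose second-to-last letter is 'w' add -oth; stems whose second-to-last letter is 'l' add the prefix ti-.
So tevvepsugk → tevvepsugkken.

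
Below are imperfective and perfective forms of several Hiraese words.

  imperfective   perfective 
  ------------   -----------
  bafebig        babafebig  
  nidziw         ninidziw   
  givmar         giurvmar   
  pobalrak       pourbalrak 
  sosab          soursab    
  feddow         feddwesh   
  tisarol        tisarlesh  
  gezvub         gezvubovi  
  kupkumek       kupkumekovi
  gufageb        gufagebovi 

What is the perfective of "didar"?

nidziw and feddow both end in -w yet inflect differently (ninidziw, feddwesh), so the final letter is not what conditions the rule; the last vowel is.
"didar" has last vowel 'a'. The stems whose last vowel is 'a' (givmar → giurvmar, pobalrak → pourbalrak, sosab → soursab) insert -ur- after the first vowel.
The other patterns: stems whose last vowel is 'i' repeat the first consonant+vowel as a prefix; stems whose last vowel is 'o' delete the last vowel and add -esh; stems whose last vowel is 'e' or 'u' add -ovi.
So didar → diurdar.

diurdar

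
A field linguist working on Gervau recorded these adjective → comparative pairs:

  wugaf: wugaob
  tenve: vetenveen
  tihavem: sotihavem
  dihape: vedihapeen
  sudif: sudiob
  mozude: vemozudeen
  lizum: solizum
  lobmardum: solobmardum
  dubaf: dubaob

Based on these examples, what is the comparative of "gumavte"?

vegumavteen

"gumavte" ends in -e. The stems ending in -e (mozude → vemozudeen, tenve → vetenveen, dihape → vedihapeen) add ve- … -en around the stem.
The other patterns: stems ending in -m add the prefix so-; stems ending in -f drop the final letter and add -ob.
So gumavte → vegumavteen.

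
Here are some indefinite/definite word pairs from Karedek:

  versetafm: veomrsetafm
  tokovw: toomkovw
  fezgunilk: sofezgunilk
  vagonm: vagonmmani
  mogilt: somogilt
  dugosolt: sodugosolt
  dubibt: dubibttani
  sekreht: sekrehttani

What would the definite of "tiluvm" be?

tiomluvm

versetafm and vagonm both end in -m yet inflect differently (veomrsetafm, vagonmmani), so the final letter is not what conditions the rule; the second-to-last letter is.
"tiluvm" has second-to-last letter 'v'. The one such stem in the data (tokovw → toomkovw) inserts -om- after the first vowel (as does versetafm), so the same rule applies.
So tiluvm → tiomluvm.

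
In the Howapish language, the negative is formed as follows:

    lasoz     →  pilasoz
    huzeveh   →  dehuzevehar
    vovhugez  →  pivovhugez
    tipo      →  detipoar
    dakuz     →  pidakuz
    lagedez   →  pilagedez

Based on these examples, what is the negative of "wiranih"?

dewiranihar

"wiranih" ends in -h. The one such stem in the data (huzeveh → dehuzevehar) adds de- … -ar around the stem, so the same rule applies.
So wiranih → dewiranihar.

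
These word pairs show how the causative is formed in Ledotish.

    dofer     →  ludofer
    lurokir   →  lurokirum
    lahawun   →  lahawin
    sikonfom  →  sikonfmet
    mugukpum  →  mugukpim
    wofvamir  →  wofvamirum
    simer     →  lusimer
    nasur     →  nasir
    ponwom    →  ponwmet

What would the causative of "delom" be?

"delom" has last vowel 'o'. The stems whose last vowel is 'o' (sikonfom → sikonfmet, ponwom → ponwmet) delete the last vowel and add -et.
So delom → delmet.

delmet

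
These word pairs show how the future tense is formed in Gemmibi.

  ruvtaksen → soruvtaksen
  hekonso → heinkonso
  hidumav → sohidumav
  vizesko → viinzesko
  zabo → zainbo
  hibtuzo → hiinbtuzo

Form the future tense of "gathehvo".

hidumav and hibtuzo both begin with h- yet inflect differently (sohidumav, hiinbtuzo), so the first letter is not what conditions the rule; whether the stem ends in a vowel or a consonant is.
"gathehvo" ends in a vowel. The stems ending in a vowel (vizesko → viinzesko, hibtuzo → hiinbtuzo, zabo → zainbo) insert -in- after the first vowel.
So gathehvo → gainthehvo.

gainthehvo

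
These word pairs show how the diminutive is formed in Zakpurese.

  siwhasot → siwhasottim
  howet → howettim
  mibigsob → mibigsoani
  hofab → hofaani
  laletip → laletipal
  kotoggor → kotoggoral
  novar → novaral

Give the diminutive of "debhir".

siwhasot and mibigsob both have last vowel 'o' yet inflect differently (siwhasottim, mibigsoani), so the last vowel is not what conditions the rule; the final letter is.
"debhir" ends in -r. The stems ending in -r (kotoggor → kotoggoral, novar → novaral) add -al.
So debhir → debhiral.

debhiral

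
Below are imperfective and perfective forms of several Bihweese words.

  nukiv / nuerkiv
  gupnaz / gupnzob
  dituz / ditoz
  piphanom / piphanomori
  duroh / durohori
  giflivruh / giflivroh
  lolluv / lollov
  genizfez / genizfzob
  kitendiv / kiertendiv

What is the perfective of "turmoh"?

gupnaz and dituz both end in -z yet inflect differently (gupnzob, ditoz), so the final letter is not what conditions the rule; the last vowel is.
"turmoh" has last vowel 'o'. The stems whose last vowel is 'o' (piphanom → piphanomori, duroh → durohori) add -ori.
The other patterns: stems whose last vowel is 'a' or 'e' delete the last vowel and add -ob; stems whose last vowel is 'u' change the last vowel to 'o'; stems whose last vowel is 'i' insert -er- after the first vowel.
So turmoh → turmohori.

turmohori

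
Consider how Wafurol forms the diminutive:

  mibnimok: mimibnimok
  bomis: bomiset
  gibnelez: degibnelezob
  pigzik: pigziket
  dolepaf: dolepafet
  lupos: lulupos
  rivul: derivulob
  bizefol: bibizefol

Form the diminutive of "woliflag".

woliflaget

rivul and bizefol both end in -l yet inflect differently (derivulob, bibizefol), so the final letter is not what conditions the rule; the last vowel is.
"woliflag" has last vowel 'a'. The one such stem in the data (dolepaf → dolepafet) adds -et, so the same rule applies.
So woliflag → woliflaget.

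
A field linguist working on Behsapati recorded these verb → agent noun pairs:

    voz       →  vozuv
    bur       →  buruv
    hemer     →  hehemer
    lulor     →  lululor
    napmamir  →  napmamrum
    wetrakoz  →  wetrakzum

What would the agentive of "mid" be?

bur and hemer both end in -r yet inflect differently (buruv, hehemer), so the final letter is not what conditions the rule; the number of vowels is.
"mid" has 1 vowel. The stems with 1 vowel (voz → vozuv, bur → buruv) add -uv.
The other patterns: stems with 2 vowels repeat the first consonant+vowel as a prefix; stems with 3 vowels delete the last vowel and add -um.
So mid → miduv.

miduv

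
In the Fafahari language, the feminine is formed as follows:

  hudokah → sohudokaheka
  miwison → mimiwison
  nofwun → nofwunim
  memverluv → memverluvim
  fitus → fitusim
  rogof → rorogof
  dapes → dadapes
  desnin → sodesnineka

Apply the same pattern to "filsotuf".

filsotufim

fitus and dapes both end in -s yet inflect differently (fitusim, dadapes), so the final letter is not what conditions the rule; the last vowel is.
"filsotuf" has last vowel 'u'. The stems whose last vowel is 'u' (memverluv → memverluvim, fitus → fitusim, nofwun → nofwunim) add -im.
So filsotuf → filsotufim.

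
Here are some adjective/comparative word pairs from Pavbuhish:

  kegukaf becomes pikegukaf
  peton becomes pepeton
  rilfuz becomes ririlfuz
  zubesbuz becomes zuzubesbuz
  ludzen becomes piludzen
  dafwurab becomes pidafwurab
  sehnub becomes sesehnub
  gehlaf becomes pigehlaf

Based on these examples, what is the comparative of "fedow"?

fefedow

"fedow" has last vowel 'o'. The one such stem in the data (peton → pepeton) repeats the first consonant+vowel as a prefix (as do rilfuz, sehnub), so the same rule applies.
So fedow → fefedow.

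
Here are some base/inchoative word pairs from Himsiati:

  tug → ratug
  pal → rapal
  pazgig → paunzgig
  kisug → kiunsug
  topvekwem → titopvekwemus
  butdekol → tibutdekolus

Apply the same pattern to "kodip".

koundip

tug and pazgig both end in -g yet inflect differently (ratug, paunzgig), so the final letter is not what conditions the rule; the number of vowels is.
"kodip" has 2 vowels. The stems with 2 vowels (pazgig → paunzgig, kisug → kiunsug) insert -un- after the first vowel.
So kodip → koundip.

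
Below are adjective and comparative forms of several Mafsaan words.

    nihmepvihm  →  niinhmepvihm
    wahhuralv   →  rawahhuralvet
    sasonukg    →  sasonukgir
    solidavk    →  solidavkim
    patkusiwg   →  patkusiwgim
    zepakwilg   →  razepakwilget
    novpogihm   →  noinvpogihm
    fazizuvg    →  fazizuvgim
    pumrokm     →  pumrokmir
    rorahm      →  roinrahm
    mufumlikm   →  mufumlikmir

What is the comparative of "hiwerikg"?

hiwerikgir

pumrokm and novpogihm both end in -m yet inflect differently (pumrokmir, noinvpogihm), so the final letter is not what conditions the rule; the second-to-last letter is.
"hiwerikg" has second-to-last letter 'k'. The stems whose second-to-last letter is 'k' (pumrokm → pumrokmir, mufumlikm → mufumlikmir, sasonukg → sasonukgir) add -ir.
So hiwerikg → hiwerikgir.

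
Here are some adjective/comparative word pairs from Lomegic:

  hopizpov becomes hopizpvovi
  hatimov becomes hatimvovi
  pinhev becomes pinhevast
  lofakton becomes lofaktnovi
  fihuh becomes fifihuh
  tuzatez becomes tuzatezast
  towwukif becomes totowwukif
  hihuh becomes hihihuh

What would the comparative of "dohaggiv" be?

dodohaggiv

pinhev and hopizpov both end in -v yet inflect differently (pinhevast, hopizpvovi), so the final letter is not what conditions the rule; the last vowel is.
"dohaggiv" has last vowel 'i'. The one such stem in the data (towwukif → totowwukif) repeats the first consonant+vowel as a prefix (as do fihuh, hihuh), so the same rule applies.
The other patterns: stems whose last vowel is 'e' add -ast; stems whose last vowel is 'o' delete the last vowel and add -ovi.
So dohaggiv → dodohaggiv.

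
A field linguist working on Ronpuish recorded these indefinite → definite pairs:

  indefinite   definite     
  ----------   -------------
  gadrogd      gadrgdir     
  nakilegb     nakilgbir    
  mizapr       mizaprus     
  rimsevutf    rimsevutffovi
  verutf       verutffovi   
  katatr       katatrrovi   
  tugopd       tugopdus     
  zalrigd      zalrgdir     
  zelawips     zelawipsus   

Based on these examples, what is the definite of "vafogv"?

gadrogd and tugopd both end in -d yet inflect differently (gadrgdir, tugopdus), so the final letter is not what conditions the rule; the second-to-last letter is.
"vafogv" has second-to-last letter 'g'. The stems whose second-to-last letter is 'g' (nakilegb → nakilgbir, gadrogd → gadrgdir, zalrigd → zalrgdir) delete the last vowel and add -ir.
The other patterns: stems whose second-to-last letter is 'p' add -us; stems whose second-to-last letter is 't' double the final consonant and add -ovi.
So vafogv → vafgvir.

vafgvir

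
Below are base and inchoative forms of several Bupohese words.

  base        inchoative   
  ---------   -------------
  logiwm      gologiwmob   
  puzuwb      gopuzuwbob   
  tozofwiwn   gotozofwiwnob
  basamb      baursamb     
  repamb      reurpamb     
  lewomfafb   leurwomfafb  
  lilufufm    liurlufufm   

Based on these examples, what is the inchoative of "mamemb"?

maurmemb

puzuwb and basamb both end in -b yet inflect differently (gopuzuwbob, baursamb), so the final letter is not what conditions the rule; the second-to-last letter is.
"mamemb" has second-to-last letter 'm'. The stems whose second-to-last letter is 'm' (basamb → baursamb, repamb → reurpamb) insert -ur- after the first vowel.
So mamemb → maurmemb.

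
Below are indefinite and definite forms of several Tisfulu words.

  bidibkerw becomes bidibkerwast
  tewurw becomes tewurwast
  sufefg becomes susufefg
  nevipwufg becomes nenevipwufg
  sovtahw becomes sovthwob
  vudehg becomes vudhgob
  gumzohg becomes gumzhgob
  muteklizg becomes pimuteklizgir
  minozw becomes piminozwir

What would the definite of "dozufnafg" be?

bidibkerw and sovtahw both end in -w yet inflect differently (bidibkerwast, sovthwob), so the final letter is not what conditions the rule; the second-to-last letter is.
"dozufnafg" has second-to-last letter 'f'. The stems whose second-to-last letter is 'f' (sufefg → susufefg, nevipwufg → nenevipwufg) repeat the first consonant+vowel as a prefix.
The other patterns: stems whose second-to-last letter is 'r' add -ast; stems whose second-to-last letter is 'h' delete the last vowel and add -ob; stems whose second-to-last letter is 'z' add pi- … -ir around the stem.
So dozufnafg → dodozufnafg.

dodozufnafg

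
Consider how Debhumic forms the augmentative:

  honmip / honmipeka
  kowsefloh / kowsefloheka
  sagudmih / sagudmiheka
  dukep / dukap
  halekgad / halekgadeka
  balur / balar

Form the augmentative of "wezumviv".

"wezumviv" has last vowel 'i'. The stems whose last vowel is 'i' (honmip → honmipeka, sagudmih → sagudmiheka) add -eka.
The other pattern: stems whose last vowel is 'e' or 'u' change the last vowel to 'a'.
So wezumviv → wezumviveka.

wezumviveka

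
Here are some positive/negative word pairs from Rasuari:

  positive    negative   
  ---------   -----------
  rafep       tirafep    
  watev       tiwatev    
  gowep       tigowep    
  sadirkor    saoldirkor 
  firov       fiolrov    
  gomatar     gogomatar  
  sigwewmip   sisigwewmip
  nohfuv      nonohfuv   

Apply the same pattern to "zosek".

watev and firov both end in -v yet inflect differently (tiwatev, fiolrov), so the final letter is not what conditions the rule; the last vowel is.
"zosek" has last vowel 'e'. The stems whose last vowel is 'e' (rafep → tirafep, watev → tiwatev, gowep → tigowep) add the prefix ti-.
So zosek → tizosek.

tizosek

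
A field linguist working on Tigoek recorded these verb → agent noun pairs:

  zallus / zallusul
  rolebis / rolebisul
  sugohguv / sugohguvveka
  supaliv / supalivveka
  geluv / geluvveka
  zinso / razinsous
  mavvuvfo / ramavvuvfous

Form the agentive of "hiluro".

rahilurous

zallus and sugohguv both have last vowel 'u' yet inflect differently (zallusul, sugohguvveka), so the last vowel is not what conditions the rule; the final letter is.
"hiluro" ends in -o. The stems ending in -o (zinso → razinsous, mavvuvfo → ramavvuvfous) add ra- … -us around the stem.
The other patterns: stems ending in -s add -ul; stems ending in -v double the final consonant and add -eka.
So hiluro → rahilurous.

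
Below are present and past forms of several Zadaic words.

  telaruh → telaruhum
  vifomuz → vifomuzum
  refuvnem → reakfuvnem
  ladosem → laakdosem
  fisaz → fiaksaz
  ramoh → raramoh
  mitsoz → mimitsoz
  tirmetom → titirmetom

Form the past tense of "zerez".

vifomuz and fisaz both end in -z yet inflect differently (vifomuzum, fiaksaz), so the final letter is not what conditions the rule; the last vowel is.
"zerez" has last vowel 'e'. The stems whose last vowel is 'e' (refuvnem → reakfuvnem, ladosem → laakdosem) insert -ak- after the first vowel.
The other patterns: stems whose last vowel is 'u' add -um; stems whose last vowel is 'o' repeat the first consonant+vowel as a prefix.
So zerez → zeakrez.

zeakrez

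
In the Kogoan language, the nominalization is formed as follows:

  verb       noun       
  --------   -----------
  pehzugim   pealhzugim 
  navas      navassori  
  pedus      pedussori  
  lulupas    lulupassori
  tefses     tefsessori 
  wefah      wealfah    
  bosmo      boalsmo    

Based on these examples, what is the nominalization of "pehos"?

pehossori

"pehos" ends in -s. The stems ending in -s (navas → navassori, tefses → tefsessori, lulupas → lulupassori) double the final consonant and add -ori.
So pehos → pehossori.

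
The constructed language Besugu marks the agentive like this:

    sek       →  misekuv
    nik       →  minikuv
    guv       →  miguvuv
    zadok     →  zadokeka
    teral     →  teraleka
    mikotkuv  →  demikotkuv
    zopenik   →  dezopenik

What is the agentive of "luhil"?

"luhil" has 2 vowels. The stems with 2 vowels (zadok → zadokeka, teral → teraleka) add -eka.
The other patterns: stems with 1 vowel add mi- … -uv around the stem; stems with 3 vowels add the prefix de-.
So luhil → luhileka.

luhileka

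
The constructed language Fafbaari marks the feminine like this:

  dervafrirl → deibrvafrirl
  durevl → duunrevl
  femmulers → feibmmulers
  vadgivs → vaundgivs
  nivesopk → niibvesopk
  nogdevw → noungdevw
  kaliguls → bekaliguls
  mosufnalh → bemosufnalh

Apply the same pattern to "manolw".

"manolw" has second-to-last letter 'l'. The stems whose second-to-last letter is 'l' (mosufnalh → bemosufnalh, kaliguls → bekaliguls) add the prefix be-.
So manolw → bemanolw.

bemanolw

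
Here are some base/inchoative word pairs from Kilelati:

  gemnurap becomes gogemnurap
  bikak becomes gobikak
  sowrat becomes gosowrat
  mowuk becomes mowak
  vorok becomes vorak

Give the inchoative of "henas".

bikak and mowuk both end in -k yet inflect differently (gobikak, mowak), so the final letter is not what conditions the rule; the last vowel is.
"henas" has last vowel 'a'. The stems whose last vowel is 'a' (gemnurap → gogemnurap, bikak → gobikak, sowrat → gosowrat) add the prefix go-.
The other pattern: stems whose last vowel is 'o' or 'u' change the last vowel to 'a'.
So henas → gohenas.

gohenas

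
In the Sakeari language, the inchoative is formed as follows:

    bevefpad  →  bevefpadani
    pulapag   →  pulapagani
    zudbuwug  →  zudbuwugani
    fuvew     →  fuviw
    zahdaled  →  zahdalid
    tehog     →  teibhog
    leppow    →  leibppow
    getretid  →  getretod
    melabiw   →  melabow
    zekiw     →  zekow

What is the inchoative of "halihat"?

bevefpad and zahdaled both end in -d yet inflect differently (bevefpadani, zahdalid), so the final letter is not what conditions the rule; the last vowel is.
"halihat" has last vowel 'a'. The stems whose last vowel is 'a' (bevefpad → bevefpadani, pulapag → pulapagani) add -ani.
The other patterns: stems whose last vowel is 'e' change the last vowel to 'i'; stems whose last vowel is 'o' insert -ib- after the first vowel; stems whose last vowel is 'i' change the last vowel to 'o'.
So halihat → halihatani.

halihatani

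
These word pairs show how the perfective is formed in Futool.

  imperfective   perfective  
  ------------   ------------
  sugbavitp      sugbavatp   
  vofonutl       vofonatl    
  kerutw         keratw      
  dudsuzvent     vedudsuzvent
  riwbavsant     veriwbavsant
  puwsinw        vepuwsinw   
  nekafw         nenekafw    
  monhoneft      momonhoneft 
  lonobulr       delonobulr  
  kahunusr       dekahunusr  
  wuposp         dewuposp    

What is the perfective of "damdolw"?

"damdolw" has second-to-last letter 'l'. The one such stem in the data (lonobulr → delonobulr) adds the prefix de-, so the same rule applies.
The other patterns: stems whose second-to-last letter is 't' change the last vowel to 'a'; stems whose second-to-last letter is 'n' add the prefix ve-; stems whose second-to-last letter is 'f' repeat the first consonant+vowel as a prefix.
So damdolw → dedamdolw.

dedamdolw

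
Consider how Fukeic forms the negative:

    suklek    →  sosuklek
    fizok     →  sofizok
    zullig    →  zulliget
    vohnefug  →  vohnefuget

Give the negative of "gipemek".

suklek and zullig both have 2 vowels yet inflect differently (sosuklek, zulliget), so the number of vowels is not what conditions the rule; the final letter is.
"gipemek" ends in -k. The stems ending in -k (suklek → sosuklek, fizok → sofizok) add the prefix so-.
The other pattern: stems ending in -g add -et.
So gipemek → sogipemek.

sogipemek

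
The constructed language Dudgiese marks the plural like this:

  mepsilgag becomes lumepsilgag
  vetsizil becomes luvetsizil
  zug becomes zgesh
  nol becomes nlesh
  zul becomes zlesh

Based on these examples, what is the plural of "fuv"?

fvesh

mepsilgag and zug both end in -g yet inflect differently (lumepsilgag, zgesh), so the final letter is not what conditions the rule; the number of vowels is.
"fuv" has 1 vowel. The stems with 1 vowel (zug → zgesh, nol → nlesh, zul → zlesh) delete the last vowel and add -esh.
So fuv → fvesh.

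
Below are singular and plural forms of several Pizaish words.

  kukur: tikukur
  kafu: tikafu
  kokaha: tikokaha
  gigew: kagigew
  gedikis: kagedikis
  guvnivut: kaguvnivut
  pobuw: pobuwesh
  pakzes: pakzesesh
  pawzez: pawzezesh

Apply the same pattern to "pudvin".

pudvinesh

gigew and pobuw both end in -w yet inflect differently (kagigew, pobuwesh), so the final letter is not what conditions the rule; the first letter is.
"pudvin" begins with p-. The stems beginning with p- (pobuw → pobuwesh, pakzes → pakzesesh, pawzez → pawzezesh) add -esh.
So pudvin → pudvinesh.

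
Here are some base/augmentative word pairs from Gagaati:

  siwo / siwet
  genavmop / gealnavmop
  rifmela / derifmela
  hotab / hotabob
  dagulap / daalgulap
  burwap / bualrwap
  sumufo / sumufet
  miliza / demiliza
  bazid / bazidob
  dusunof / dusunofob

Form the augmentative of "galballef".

galballefob

"galballef" ends in -f. The one such stem in the data (dusunof → dusunofob) adds -ob, so the same rule applies.
So galballef → galballefob.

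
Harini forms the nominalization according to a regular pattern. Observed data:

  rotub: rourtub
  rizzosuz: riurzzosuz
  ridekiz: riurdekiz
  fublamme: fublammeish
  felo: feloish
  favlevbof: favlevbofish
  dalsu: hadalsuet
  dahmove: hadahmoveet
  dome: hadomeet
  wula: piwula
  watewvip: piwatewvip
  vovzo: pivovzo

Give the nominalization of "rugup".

ruurgup

fublamme and dahmove both end in -e yet inflect differently (fublammeish, hadahmoveet), so the final letter is not what conditions the rule; the first letter is.
"rugup" begins with r-. The stems beginning with r- (rotub → rourtub, rizzosuz → riurzzosuz, ridekiz → riurdekiz) insert -ur- after the first vowel.
The other patterns: stems beginning with f- add -ish; stems beginning with d- add ha- … -et around the stem; stems beginning with v- or w- add the prefix pi-.
So rugup → ruurgup.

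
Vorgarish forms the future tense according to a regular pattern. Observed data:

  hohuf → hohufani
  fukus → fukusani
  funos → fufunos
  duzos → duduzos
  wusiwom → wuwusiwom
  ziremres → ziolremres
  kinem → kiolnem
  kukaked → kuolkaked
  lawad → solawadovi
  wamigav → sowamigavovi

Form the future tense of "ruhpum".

ruhpumani

"ruhpum" has last vowel 'u'. The stems whose last vowel is 'u' (hohuf → hohufani, fukus → fukusani) add -ani.
The other patterns: stems whose last vowel is 'o' repeat the first consonant+vowel as a prefix; stems whose last vowel is 'e' insert -ol- after the first vowel; stems whose last vowel is 'a' add so- … -ovi around the stem.
So ruhpum → ruhpumani.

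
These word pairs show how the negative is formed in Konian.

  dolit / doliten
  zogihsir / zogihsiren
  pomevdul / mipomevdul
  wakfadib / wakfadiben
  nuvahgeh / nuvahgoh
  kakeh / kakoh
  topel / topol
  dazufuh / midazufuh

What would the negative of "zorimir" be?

zorimiren

kakeh and dazufuh both end in -h yet inflect differently (kakoh, midazufuh), so the final letter is not what conditions the rule; the last vowel is.
"zorimir" has last vowel 'i'. The stems whose last vowel is 'i' (zogihsir → zogihsiren, dolit → doliten, wakfadib → wakfadiben) add -en.
The other patterns: stems whose last vowel is 'e' change the last vowel to 'o'; stems whose last vowel is 'u' add the prefix mi-.
So zorimir → zorimiren.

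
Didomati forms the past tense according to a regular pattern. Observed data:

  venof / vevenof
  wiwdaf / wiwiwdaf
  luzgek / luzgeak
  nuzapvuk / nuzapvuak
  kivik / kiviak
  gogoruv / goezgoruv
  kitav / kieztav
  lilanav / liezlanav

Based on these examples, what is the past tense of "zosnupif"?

zozosnupif

nuzapvuk and gogoruv both have last vowel 'u' yet inflect differently (nuzapvuak, goezgoruv), so the last vowel is not what conditions the rule; the final letter is.
"zosnupif" ends in -f. The stems ending in -f (venof → vevenof, wiwdaf → wiwiwdaf) repeat the first consonant+vowel as a prefix.
The other patterns: stems ending in -k drop the final letter and add -ak; stems ending in -v insert -ez- after the first vowel.
So zosnupif → zozosnupif.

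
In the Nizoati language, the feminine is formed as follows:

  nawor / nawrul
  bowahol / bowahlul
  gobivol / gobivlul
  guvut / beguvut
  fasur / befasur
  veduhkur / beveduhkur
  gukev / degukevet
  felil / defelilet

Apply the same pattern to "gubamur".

"gubamur" has last vowel 'u'. The stems whose last vowel is 'u' (guvut → beguvut, fasur → befasur, veduhkur → beveduhkur) add the prefix be-.
The other patterns: stems whose last vowel is 'o' delete the last vowel and add -ul; stems whose last vowel is 'e' or 'i' add de- … -et around the stem.
So gubamur → begubamur.

begubamur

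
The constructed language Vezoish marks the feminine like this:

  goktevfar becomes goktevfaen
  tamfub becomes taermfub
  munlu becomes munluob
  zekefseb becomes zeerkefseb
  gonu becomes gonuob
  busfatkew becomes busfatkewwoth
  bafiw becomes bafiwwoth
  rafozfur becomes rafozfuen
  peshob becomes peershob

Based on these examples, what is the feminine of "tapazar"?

tapazaen

rafozfur and tamfub both have last vowel 'u' yet inflect differently (rafozfuen, taermfub), so the last vowel is not what conditions the rule; the final letter is.
"tapazar" ends in -r. The stems ending in -r (rafozfur → rafozfuen, goktevfar → goktevfaen) drop the final letter and add -en.
The other patterns: stems ending in -b insert -er- after the first vowel; stems ending in -w double the final consonant and add -oth; stems ending in -u add -ob.
So tapazar → tapazaen.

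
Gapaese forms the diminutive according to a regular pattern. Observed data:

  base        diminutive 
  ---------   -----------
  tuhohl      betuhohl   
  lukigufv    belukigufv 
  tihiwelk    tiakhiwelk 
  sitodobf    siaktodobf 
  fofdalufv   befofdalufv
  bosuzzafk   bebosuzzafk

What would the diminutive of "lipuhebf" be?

liakpuhebf

tihiwelk and bosuzzafk both end in -k yet inflect differently (tiakhiwelk, bebosuzzafk), so the final letter is not what conditions the rule; the second-to-last letter is.
"lipuhebf" has second-to-last letter 'b'. The one such stem in the data (sitodobf → siaktodobf) inserts -ak- after the first vowel (as does tihiwelk), so the same rule applies.
The other pattern: stems whose second-to-last letter is 'f' or 'h' add the prefix be-.
So lipuhebf → liakpuhebf.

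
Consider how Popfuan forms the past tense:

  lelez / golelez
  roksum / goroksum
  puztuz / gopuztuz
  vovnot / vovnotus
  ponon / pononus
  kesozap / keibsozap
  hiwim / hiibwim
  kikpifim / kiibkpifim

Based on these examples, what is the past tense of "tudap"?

roksum and hiwim both end in -m yet inflect differently (goroksum, hiibwim), so the final letter is not what conditions the rule; the last vowel is.
"tudap" has last vowel 'a'. The one such stem in the data (kesozap → keibsozap) inserts -ib- after the first vowel (as do hiwim, kikpifim), so the same rule applies.
The other patterns: stems whose last vowel is 'e' or 'u' add the prefix go-; stems whose last vowel is 'o' add -us.
So tudap → tuibdap.

tuibdap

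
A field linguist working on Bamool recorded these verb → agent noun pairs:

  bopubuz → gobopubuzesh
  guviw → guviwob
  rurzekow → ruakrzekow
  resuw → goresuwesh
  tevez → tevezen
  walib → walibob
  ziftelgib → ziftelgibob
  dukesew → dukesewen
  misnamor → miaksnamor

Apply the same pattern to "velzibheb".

velzibheben

"velzibheb" has last vowel 'e'. The stems whose last vowel is 'e' (tevez → tevezen, dukesew → dukesewen) add -en.
So velzibheb → velzibheben.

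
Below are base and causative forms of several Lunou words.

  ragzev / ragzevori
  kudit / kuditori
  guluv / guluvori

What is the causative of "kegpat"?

kegpatori

Every pair shown (ragzev → ragzevori, kudit → kuditori, guluv → guluvori) follows the same rule: add -ori.
So kegpat → kegpatori.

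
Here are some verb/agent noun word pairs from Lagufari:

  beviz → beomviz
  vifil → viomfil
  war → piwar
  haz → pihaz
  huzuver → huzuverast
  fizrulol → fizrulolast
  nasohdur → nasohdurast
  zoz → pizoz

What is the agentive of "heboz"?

"heboz" has 2 vowels. The stems with 2 vowels (vifil → viomfil, beviz → beomviz) insert -om- after the first vowel.
So heboz → heomboz.

heomboz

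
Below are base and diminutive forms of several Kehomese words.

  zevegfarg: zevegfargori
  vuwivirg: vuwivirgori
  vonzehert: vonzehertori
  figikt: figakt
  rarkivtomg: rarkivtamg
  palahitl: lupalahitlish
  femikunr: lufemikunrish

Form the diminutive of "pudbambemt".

pudbambamt

"pudbambemt" has second-to-last letter 'm'. The one such stem in the data (rarkivtomg → rarkivtamg) changes the last vowel to 'a' (as does figikt), so the same rule applies.
The other patterns: stems whose second-to-last letter is 'r' add -ori; stems whose second-to-last letter is 'n' or 't' add lu- … -ish around the stem.
So pudbambemt → pudbambamt.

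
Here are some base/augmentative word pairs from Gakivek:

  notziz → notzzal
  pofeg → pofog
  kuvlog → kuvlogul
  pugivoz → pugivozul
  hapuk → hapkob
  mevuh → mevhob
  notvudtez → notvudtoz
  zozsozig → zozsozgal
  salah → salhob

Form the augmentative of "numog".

numogul

"numog" has last vowel 'o'. The stems whose last vowel is 'o' (kuvlog → kuvlogul, pugivoz → pugivozul) add -ul.
So numog → numogul.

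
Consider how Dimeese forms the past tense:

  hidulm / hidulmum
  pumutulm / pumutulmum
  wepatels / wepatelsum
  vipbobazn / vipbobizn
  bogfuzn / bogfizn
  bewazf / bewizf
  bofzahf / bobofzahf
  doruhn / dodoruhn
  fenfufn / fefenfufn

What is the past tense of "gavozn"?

gavizn

bewazf and bofzahf both end in -f yet inflect differently (bewizf, bobofzahf), so the final letter is not what conditions the rule; the second-to-last letter is.
"gavozn" has second-to-last letter 'z'. The stems whose second-to-last letter is 'z' (vipbobazn → vipbobizn, bogfuzn → bogfizn, bewazf → bewizf) change the last vowel to 'i'.
The other patterns: stems whose second-to-last letter is 'l' add -um; stems whose second-to-last letter is 'f' or 'h' repeat the first consonant+vowel as a prefix.
So gavozn → gavizn.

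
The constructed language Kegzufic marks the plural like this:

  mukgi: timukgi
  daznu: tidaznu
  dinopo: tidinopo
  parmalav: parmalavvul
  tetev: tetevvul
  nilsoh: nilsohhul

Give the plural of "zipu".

dinopo and nilsoh both have last vowel 'o' yet inflect differently (tidinopo, nilsohhul), so the last vowel is not what conditions the rule; whether the stem ends in a vowel or a consonant is.
"zipu" ends in a vowel. The stems ending in a vowel (mukgi → timukgi, daznu → tidaznu, dinopo → tidinopo) add the prefix ti-.
The other pattern: stems ending in a consonant double the final consonant and add -ul.
So zipu → tizipu.

tizipu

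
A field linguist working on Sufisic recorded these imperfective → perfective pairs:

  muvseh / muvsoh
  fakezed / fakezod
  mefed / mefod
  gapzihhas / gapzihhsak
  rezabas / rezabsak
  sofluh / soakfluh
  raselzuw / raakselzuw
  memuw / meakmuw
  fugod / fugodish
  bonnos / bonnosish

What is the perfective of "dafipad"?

dafipdak

muvseh and sofluh both end in -h yet inflect differently (muvsoh, soakfluh), so the final letter is not what conditions the rule; the last vowel is.
"dafipad" has last vowel 'a'. The stems whose last vowel is 'a' (gapzihhas → gapzihhsak, rezabas → rezabsak) delete the last vowel and add -ak.
So dafipad → dafipdak.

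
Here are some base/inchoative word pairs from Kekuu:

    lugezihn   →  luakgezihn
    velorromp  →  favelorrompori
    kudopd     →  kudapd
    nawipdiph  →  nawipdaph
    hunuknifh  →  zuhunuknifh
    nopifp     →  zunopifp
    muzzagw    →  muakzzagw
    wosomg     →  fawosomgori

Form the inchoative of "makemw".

famakemwori

nopifp and velorromp both end in -p yet inflect differently (zunopifp, favelorrompori), so the final letter is not what conditions the rule; the second-to-last letter is.
"makemw" has second-to-last letter 'm'. The stems whose second-to-last letter is 'm' (wosomg → fawosomgori, velorromp → favelorrompori) add fa- … -ori around the stem.
So makemw → famakemwori.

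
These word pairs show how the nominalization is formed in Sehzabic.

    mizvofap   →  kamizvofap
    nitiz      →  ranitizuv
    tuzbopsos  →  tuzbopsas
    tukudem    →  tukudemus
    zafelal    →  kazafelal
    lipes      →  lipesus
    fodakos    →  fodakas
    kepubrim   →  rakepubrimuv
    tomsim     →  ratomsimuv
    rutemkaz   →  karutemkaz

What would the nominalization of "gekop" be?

"gekop" has last vowel 'o'. The stems whose last vowel is 'o' (tuzbopsos → tuzbopsas, fodakos → fodakas) change the last vowel to 'a'.
The other patterns: stems whose last vowel is 'i' add ra- … -uv around the stem; stems whose last vowel is 'a' add the prefix ka-; stems whose last vowel is 'e' add -us.
So gekop → gekap.

gekap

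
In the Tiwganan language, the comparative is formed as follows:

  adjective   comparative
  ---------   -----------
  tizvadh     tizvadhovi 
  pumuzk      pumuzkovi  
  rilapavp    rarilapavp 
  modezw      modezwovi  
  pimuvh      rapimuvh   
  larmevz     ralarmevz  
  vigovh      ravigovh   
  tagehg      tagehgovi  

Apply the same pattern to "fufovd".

pimuvh and tizvadh both end in -h yet inflect differently (rapimuvh, tizvadhovi), so the final letter is not what conditions the rule; the second-to-last letter is.
"fufovd" has second-to-last letter 'v'. The stems whose second-to-last letter is 'v' (pimuvh → rapimuvh, rilapavp → rarilapavp, vigovh → ravigovh) add the prefix ra-.
The other pattern: stems whose second-to-last letter is 'd', 'h' or 'z' add -ovi.
So fufovd → rafufovd.

rafufovd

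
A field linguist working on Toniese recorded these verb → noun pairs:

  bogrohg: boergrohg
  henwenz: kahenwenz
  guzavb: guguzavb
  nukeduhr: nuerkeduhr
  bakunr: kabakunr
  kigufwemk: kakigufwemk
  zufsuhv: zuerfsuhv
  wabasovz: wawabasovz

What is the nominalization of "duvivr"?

nukeduhr and bakunr both end in -r yet inflect differently (nuerkeduhr, kabakunr), so the final letter is not what conditions the rule; the second-to-last letter is.
"duvivr" has second-to-last letter 'v'. The stems whose second-to-last letter is 'v' (guzavb → guguzavb, wabasovz → wawabasovz) repeat the first consonant+vowel as a prefix.
So duvivr → duduvivr.

duduvivr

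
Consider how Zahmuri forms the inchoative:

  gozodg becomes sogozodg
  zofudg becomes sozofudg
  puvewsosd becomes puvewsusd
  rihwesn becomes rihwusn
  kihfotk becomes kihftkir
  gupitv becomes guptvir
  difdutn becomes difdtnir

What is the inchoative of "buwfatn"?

"buwfatn" has second-to-last letter 't'. The stems whose second-to-last letter is 't' (kihfotk → kihftkir, gupitv → guptvir, difdutn → difdtnir) delete the last vowel and add -ir.
The other patterns: stems whose second-to-last letter is 'd' add the prefix so-; stems whose second-to-last letter is 's' change the last vowel to 'u'.
So buwfatn → buwftnir.

buwftnir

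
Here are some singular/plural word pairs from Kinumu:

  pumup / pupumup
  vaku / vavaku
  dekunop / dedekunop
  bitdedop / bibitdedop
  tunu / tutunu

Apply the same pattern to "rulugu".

rurulugu

Every pair shown (pumup → pupumup, vaku → vavaku, dekunop → dedekunop, …) follows the same rule: repeat the first consonant+vowel as a prefix.
So rulugu → rurulugu.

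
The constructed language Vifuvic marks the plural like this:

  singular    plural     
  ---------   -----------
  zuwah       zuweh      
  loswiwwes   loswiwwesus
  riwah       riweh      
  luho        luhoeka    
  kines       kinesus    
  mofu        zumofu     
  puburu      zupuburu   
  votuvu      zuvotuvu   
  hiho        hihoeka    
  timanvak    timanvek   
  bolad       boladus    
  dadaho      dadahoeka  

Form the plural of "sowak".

sowek

zuwah and bolad both have last vowel 'a' yet inflect differently (zuweh, boladus), so the last vowel is not what conditions the rule; the final letter is.
"sowak" ends in -k. The one such stem in the data (timanvak → timanvek) changes the last vowel to 'e' (as do zuwah, riwah), so the same rule applies.
So sowak → sowek.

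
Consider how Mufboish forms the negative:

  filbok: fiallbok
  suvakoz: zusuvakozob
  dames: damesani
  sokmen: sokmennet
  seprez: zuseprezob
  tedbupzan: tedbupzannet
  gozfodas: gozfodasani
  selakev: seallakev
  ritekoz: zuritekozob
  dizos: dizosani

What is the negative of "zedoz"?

zuzedozob

sokmen and dames both have last vowel 'e' yet inflect differently (sokmennet, damesani), so the last vowel is not what conditions the rule; the final letter is.
"zedoz" ends in -z. The stems ending in -z (ritekoz → zuritekozob, seprez → zuseprezob, suvakoz → zusuvakozob) add zu- … -ob around the stem.
The other patterns: stems ending in -n double the final consonant and add -et; stems ending in -s add -ani; stems ending in -k or -v insert -al- after the first vowel.
So zedoz → zuzedozob.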